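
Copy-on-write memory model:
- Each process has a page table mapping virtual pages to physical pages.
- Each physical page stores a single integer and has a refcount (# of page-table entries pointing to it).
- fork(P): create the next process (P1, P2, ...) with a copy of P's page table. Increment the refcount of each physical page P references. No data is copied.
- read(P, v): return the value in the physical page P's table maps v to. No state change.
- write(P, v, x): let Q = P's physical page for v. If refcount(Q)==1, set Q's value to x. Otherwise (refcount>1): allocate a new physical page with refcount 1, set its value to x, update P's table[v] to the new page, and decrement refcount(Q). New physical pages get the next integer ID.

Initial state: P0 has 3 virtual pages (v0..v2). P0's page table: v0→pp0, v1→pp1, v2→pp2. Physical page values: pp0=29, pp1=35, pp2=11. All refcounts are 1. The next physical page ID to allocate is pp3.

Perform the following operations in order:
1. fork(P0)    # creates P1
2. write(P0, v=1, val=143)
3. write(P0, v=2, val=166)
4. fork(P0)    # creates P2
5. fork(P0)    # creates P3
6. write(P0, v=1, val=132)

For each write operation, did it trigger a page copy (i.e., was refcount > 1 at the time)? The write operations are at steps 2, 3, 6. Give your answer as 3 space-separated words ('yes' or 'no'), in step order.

Op 1: fork(P0) -> P1. 3 ppages; refcounts: pp0:2 pp1:2 pp2:2
Op 2: write(P0, v1, 143). refcount(pp1)=2>1 -> COPY to pp3. 4 ppages; refcounts: pp0:2 pp1:1 pp2:2 pp3:1
Op 3: write(P0, v2, 166). refcount(pp2)=2>1 -> COPY to pp4. 5 ppages; refcounts: pp0:2 pp1:1 pp2:1 pp3:1 pp4:1
Op 4: fork(P0) -> P2. 5 ppages; refcounts: pp0:3 pp1:1 pp2:1 pp3:2 pp4:2
Op 5: fork(P0) -> P3. 5 ppages; refcounts: pp0:4 pp1:1 pp2:1 pp3:3 pp4:3
Op 6: write(P0, v1, 132). refcount(pp3)=3>1 -> COPY to pp5. 6 ppages; refcounts: pp0:4 pp1:1 pp2:1 pp3:2 pp4:3 pp5:1

yes yes yes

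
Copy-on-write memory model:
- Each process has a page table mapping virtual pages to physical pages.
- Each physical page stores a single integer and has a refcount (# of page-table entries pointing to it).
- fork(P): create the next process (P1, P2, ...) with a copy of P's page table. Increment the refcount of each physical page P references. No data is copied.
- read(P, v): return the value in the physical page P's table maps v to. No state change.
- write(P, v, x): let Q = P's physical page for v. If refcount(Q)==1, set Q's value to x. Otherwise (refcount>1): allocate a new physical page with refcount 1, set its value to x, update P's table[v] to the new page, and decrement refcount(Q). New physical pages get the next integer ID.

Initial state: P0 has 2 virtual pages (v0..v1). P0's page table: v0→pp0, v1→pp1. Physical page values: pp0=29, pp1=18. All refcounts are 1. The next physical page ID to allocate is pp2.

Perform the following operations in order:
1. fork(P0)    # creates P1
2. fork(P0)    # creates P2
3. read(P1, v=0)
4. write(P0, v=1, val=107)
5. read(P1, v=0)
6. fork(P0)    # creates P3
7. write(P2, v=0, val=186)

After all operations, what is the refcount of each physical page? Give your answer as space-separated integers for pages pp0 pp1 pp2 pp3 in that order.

Op 1: fork(P0) -> P1. 2 ppages; refcounts: pp0:2 pp1:2
Op 2: fork(P0) -> P2. 2 ppages; refcounts: pp0:3 pp1:3
Op 3: read(P1, v0) -> 29. No state change.
Op 4: write(P0, v1, 107). refcount(pp1)=3>1 -> COPY to pp2. 3 ppages; refcounts: pp0:3 pp1:2 pp2:1
Op 5: read(P1, v0) -> 29. No state change.
Op 6: fork(P0) -> P3. 3 ppages; refcounts: pp0:4 pp1:2 pp2:2
Op 7: write(P2, v0, 186). refcount(pp0)=4>1 -> COPY to pp3. 4 ppages; refcounts: pp0:3 pp1:2 pp2:2 pp3:1

Answer: 3 2 2 1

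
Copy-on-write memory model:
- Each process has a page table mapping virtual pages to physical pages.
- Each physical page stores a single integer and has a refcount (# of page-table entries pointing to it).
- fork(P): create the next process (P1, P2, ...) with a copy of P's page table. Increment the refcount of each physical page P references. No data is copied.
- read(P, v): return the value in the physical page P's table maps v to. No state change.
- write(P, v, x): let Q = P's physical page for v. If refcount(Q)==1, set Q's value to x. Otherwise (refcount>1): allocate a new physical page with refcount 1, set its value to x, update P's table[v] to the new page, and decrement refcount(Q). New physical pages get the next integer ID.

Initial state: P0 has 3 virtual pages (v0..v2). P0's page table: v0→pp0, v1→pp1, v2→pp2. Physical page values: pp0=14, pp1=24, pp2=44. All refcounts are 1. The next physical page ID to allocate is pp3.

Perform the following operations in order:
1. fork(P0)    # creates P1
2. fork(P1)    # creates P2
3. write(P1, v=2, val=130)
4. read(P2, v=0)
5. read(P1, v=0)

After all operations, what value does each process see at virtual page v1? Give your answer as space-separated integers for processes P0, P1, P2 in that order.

Op 1: fork(P0) -> P1. 3 ppages; refcounts: pp0:2 pp1:2 pp2:2
Op 2: fork(P1) -> P2. 3 ppages; refcounts: pp0:3 pp1:3 pp2:3
Op 3: write(P1, v2, 130). refcount(pp2)=3>1 -> COPY to pp3. 4 ppages; refcounts: pp0:3 pp1:3 pp2:2 pp3:1
Op 4: read(P2, v0) -> 14. No state change.
Op 5: read(P1, v0) -> 14. No state change.
P0: v1 -> pp1 = 24
P1: v1 -> pp1 = 24
P2: v1 -> pp1 = 24

Answer: 24 24 24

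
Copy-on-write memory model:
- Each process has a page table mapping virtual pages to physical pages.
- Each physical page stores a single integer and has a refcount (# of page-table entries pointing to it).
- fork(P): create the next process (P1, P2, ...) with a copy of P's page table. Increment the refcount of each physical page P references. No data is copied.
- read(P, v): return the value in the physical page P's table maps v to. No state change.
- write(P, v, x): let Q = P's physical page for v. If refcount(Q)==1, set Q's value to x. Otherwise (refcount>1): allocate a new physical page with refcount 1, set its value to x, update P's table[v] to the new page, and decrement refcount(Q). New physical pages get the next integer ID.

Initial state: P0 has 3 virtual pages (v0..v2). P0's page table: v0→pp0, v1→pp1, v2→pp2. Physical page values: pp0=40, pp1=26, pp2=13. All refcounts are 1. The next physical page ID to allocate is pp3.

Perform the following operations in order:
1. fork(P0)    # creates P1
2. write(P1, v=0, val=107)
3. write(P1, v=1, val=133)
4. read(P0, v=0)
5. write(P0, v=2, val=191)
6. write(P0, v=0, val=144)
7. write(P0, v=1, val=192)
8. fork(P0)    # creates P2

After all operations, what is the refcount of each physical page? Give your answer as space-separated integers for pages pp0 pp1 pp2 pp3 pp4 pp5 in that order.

Answer: 2 2 1 1 1 2

Derivation:
Op 1: fork(P0) -> P1. 3 ppages; refcounts: pp0:2 pp1:2 pp2:2
Op 2: write(P1, v0, 107). refcount(pp0)=2>1 -> COPY to pp3. 4 ppages; refcounts: pp0:1 pp1:2 pp2:2 pp3:1
Op 3: write(P1, v1, 133). refcount(pp1)=2>1 -> COPY to pp4. 5 ppages; refcounts: pp0:1 pp1:1 pp2:2 pp3:1 pp4:1
Op 4: read(P0, v0) -> 40. No state change.
Op 5: write(P0, v2, 191). refcount(pp2)=2>1 -> COPY to pp5. 6 ppages; refcounts: pp0:1 pp1:1 pp2:1 pp3:1 pp4:1 pp5:1
Op 6: write(P0, v0, 144). refcount(pp0)=1 -> write in place. 6 ppages; refcounts: pp0:1 pp1:1 pp2:1 pp3:1 pp4:1 pp5:1
Op 7: write(P0, v1, 192). refcount(pp1)=1 -> write in place. 6 ppages; refcounts: pp0:1 pp1:1 pp2:1 pp3:1 pp4:1 pp5:1
Op 8: fork(P0) -> P2. 6 ppages; refcounts: pp0:2 pp1:2 pp2:1 pp3:1 pp4:1 pp5:2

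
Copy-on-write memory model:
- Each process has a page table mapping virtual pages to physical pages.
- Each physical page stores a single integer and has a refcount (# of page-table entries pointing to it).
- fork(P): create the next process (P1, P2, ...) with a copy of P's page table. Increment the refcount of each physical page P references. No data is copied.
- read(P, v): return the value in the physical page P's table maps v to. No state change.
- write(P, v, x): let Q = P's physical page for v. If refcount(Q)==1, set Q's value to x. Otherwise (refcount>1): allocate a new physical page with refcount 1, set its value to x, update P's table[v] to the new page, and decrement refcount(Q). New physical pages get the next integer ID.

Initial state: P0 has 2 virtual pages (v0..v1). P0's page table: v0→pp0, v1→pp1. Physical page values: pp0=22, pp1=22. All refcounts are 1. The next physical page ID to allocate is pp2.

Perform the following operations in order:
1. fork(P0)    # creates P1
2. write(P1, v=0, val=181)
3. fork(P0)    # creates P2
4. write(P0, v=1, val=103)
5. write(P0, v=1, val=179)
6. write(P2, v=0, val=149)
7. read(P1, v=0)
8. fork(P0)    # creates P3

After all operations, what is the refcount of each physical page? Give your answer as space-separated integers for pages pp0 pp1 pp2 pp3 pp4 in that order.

Answer: 2 2 1 2 1

Derivation:
Op 1: fork(P0) -> P1. 2 ppages; refcounts: pp0:2 pp1:2
Op 2: write(P1, v0, 181). refcount(pp0)=2>1 -> COPY to pp2. 3 ppages; refcounts: pp0:1 pp1:2 pp2:1
Op 3: fork(P0) -> P2. 3 ppages; refcounts: pp0:2 pp1:3 pp2:1
Op 4: write(P0, v1, 103). refcount(pp1)=3>1 -> COPY to pp3. 4 ppages; refcounts: pp0:2 pp1:2 pp2:1 pp3:1
Op 5: write(P0, v1, 179). refcount(pp3)=1 -> write in place. 4 ppages; refcounts: pp0:2 pp1:2 pp2:1 pp3:1
Op 6: write(P2, v0, 149). refcount(pp0)=2>1 -> COPY to pp4. 5 ppages; refcounts: pp0:1 pp1:2 pp2:1 pp3:1 pp4:1
Op 7: read(P1, v0) -> 181. No state change.
Op 8: fork(P0) -> P3. 5 ppages; refcounts: pp0:2 pp1:2 pp2:1 pp3:2 pp4:1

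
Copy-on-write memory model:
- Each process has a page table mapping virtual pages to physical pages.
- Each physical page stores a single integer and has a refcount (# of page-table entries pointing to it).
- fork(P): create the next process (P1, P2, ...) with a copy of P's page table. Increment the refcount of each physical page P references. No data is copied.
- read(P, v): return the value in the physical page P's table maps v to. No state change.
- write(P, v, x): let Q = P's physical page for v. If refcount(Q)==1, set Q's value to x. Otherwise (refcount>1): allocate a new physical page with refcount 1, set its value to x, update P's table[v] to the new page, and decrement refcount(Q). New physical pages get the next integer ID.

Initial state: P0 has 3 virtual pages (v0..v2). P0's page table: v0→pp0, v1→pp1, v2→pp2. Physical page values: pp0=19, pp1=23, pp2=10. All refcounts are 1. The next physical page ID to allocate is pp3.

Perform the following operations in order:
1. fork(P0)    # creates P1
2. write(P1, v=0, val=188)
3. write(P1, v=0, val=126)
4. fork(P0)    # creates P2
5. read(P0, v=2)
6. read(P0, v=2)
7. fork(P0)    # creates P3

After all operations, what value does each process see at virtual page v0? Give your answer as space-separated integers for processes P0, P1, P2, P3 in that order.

Answer: 19 126 19 19

Derivation:
Op 1: fork(P0) -> P1. 3 ppages; refcounts: pp0:2 pp1:2 pp2:2
Op 2: write(P1, v0, 188). refcount(pp0)=2>1 -> COPY to pp3. 4 ppages; refcounts: pp0:1 pp1:2 pp2:2 pp3:1
Op 3: write(P1, v0, 126). refcount(pp3)=1 -> write in place. 4 ppages; refcounts: pp0:1 pp1:2 pp2:2 pp3:1
Op 4: fork(P0) -> P2. 4 ppages; refcounts: pp0:2 pp1:3 pp2:3 pp3:1
Op 5: read(P0, v2) -> 10. No state change.
Op 6: read(P0, v2) -> 10. No state change.
Op 7: fork(P0) -> P3. 4 ppages; refcounts: pp0:3 pp1:4 pp2:4 pp3:1
P0: v0 -> pp0 = 19
P1: v0 -> pp3 = 126
P2: v0 -> pp0 = 19
P3: v0 -> pp0 = 19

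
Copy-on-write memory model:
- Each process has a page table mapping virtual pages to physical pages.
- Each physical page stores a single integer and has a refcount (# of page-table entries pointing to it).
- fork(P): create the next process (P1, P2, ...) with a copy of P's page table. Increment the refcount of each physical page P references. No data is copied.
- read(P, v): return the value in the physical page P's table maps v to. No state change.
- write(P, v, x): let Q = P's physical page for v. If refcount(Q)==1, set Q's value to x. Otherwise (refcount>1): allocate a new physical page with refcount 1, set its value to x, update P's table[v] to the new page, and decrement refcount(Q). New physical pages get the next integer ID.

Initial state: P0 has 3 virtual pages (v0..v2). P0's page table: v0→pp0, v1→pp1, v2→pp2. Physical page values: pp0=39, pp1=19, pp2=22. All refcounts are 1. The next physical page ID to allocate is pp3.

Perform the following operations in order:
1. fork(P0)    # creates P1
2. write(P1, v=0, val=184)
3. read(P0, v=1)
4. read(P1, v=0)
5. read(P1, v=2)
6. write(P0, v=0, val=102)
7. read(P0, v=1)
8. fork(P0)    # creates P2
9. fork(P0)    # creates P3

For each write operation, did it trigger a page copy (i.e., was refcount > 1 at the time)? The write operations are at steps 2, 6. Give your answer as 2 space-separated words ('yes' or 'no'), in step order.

Op 1: fork(P0) -> P1. 3 ppages; refcounts: pp0:2 pp1:2 pp2:2
Op 2: write(P1, v0, 184). refcount(pp0)=2>1 -> COPY to pp3. 4 ppages; refcounts: pp0:1 pp1:2 pp2:2 pp3:1
Op 3: read(P0, v1) -> 19. No state change.
Op 4: read(P1, v0) -> 184. No state change.
Op 5: read(P1, v2) -> 22. No state change.
Op 6: write(P0, v0, 102). refcount(pp0)=1 -> write in place. 4 ppages; refcounts: pp0:1 pp1:2 pp2:2 pp3:1
Op 7: read(P0, v1) -> 19. No state change.
Op 8: fork(P0) -> P2. 4 ppages; refcounts: pp0:2 pp1:3 pp2:3 pp3:1
Op 9: fork(P0) -> P3. 4 ppages; refcounts: pp0:3 pp1:4 pp2:4 pp3:1

yes no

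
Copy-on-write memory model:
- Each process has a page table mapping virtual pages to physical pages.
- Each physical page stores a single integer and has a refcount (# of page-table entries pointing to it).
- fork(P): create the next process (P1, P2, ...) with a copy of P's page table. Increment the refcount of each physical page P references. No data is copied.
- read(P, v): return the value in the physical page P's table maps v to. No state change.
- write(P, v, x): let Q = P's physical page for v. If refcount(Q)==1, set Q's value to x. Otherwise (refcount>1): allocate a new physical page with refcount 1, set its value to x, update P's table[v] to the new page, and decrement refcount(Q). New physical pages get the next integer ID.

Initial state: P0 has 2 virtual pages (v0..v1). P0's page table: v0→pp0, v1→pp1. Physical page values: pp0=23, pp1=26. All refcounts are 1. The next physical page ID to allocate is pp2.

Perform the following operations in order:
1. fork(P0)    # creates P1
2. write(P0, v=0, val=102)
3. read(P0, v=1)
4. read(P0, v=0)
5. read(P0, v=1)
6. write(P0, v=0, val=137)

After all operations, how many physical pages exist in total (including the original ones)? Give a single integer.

Op 1: fork(P0) -> P1. 2 ppages; refcounts: pp0:2 pp1:2
Op 2: write(P0, v0, 102). refcount(pp0)=2>1 -> COPY to pp2. 3 ppages; refcounts: pp0:1 pp1:2 pp2:1
Op 3: read(P0, v1) -> 26. No state change.
Op 4: read(P0, v0) -> 102. No state change.
Op 5: read(P0, v1) -> 26. No state change.
Op 6: write(P0, v0, 137). refcount(pp2)=1 -> write in place. 3 ppages; refcounts: pp0:1 pp1:2 pp2:1

Answer: 3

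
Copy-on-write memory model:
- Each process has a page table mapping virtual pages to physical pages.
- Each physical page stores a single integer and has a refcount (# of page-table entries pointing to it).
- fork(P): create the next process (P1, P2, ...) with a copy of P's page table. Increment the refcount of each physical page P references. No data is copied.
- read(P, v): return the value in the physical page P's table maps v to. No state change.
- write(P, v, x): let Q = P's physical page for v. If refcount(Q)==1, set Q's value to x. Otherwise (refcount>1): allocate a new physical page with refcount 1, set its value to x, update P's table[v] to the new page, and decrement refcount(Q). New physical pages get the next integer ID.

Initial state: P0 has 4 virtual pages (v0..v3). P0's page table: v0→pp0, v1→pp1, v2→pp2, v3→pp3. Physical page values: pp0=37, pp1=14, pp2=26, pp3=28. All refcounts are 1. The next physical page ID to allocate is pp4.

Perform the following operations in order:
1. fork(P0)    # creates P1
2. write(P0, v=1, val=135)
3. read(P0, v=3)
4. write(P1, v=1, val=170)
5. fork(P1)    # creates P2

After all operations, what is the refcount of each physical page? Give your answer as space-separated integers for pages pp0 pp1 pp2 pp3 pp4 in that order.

Op 1: fork(P0) -> P1. 4 ppages; refcounts: pp0:2 pp1:2 pp2:2 pp3:2
Op 2: write(P0, v1, 135). refcount(pp1)=2>1 -> COPY to pp4. 5 ppages; refcounts: pp0:2 pp1:1 pp2:2 pp3:2 pp4:1
Op 3: read(P0, v3) -> 28. No state change.
Op 4: write(P1, v1, 170). refcount(pp1)=1 -> write in place. 5 ppages; refcounts: pp0:2 pp1:1 pp2:2 pp3:2 pp4:1
Op 5: fork(P1) -> P2. 5 ppages; refcounts: pp0:3 pp1:2 pp2:3 pp3:3 pp4:1

Answer: 3 2 3 3 1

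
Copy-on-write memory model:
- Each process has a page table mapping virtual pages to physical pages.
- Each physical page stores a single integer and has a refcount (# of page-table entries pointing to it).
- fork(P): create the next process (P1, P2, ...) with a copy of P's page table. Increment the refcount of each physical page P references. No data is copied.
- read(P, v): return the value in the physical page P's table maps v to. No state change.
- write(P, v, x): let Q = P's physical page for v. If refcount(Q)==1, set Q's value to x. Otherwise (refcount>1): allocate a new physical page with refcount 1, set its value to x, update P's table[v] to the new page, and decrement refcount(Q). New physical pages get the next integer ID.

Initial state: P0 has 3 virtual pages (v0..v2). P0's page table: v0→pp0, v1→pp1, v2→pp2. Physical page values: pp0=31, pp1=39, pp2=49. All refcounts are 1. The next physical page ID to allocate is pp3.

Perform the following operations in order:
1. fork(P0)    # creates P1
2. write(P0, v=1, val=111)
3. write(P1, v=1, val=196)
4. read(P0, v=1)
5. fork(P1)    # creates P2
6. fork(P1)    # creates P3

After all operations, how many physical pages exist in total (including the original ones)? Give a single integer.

Answer: 4

Derivation:
Op 1: fork(P0) -> P1. 3 ppages; refcounts: pp0:2 pp1:2 pp2:2
Op 2: write(P0, v1, 111). refcount(pp1)=2>1 -> COPY to pp3. 4 ppages; refcounts: pp0:2 pp1:1 pp2:2 pp3:1
Op 3: write(P1, v1, 196). refcount(pp1)=1 -> write in place. 4 ppages; refcounts: pp0:2 pp1:1 pp2:2 pp3:1
Op 4: read(P0, v1) -> 111. No state change.
Op 5: fork(P1) -> P2. 4 ppages; refcounts: pp0:3 pp1:2 pp2:3 pp3:1
Op 6: fork(P1) -> P3. 4 ppages; refcounts: pp0:4 pp1:3 pp2:4 pp3:1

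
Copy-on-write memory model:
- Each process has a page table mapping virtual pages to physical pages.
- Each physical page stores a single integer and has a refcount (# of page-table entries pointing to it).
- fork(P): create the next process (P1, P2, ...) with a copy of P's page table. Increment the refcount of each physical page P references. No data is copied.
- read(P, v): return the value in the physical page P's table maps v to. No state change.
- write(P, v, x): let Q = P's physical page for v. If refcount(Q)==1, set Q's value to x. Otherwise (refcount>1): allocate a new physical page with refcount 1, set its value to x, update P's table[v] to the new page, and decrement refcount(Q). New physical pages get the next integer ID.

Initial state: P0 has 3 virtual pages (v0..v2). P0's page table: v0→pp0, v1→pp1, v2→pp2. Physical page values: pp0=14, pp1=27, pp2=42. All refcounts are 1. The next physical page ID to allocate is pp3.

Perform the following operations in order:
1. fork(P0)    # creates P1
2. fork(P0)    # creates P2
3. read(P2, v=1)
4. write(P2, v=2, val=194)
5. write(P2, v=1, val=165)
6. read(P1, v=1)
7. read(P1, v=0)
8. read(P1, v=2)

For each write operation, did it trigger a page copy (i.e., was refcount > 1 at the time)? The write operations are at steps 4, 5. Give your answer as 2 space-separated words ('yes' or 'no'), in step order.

Op 1: fork(P0) -> P1. 3 ppages; refcounts: pp0:2 pp1:2 pp2:2
Op 2: fork(P0) -> P2. 3 ppages; refcounts: pp0:3 pp1:3 pp2:3
Op 3: read(P2, v1) -> 27. No state change.
Op 4: write(P2, v2, 194). refcount(pp2)=3>1 -> COPY to pp3. 4 ppages; refcounts: pp0:3 pp1:3 pp2:2 pp3:1
Op 5: write(P2, v1, 165). refcount(pp1)=3>1 -> COPY to pp4. 5 ppages; refcounts: pp0:3 pp1:2 pp2:2 pp3:1 pp4:1
Op 6: read(P1, v1) -> 27. No state change.
Op 7: read(P1, v0) -> 14. No state change.
Op 8: read(P1, v2) -> 42. No state change.

yes yes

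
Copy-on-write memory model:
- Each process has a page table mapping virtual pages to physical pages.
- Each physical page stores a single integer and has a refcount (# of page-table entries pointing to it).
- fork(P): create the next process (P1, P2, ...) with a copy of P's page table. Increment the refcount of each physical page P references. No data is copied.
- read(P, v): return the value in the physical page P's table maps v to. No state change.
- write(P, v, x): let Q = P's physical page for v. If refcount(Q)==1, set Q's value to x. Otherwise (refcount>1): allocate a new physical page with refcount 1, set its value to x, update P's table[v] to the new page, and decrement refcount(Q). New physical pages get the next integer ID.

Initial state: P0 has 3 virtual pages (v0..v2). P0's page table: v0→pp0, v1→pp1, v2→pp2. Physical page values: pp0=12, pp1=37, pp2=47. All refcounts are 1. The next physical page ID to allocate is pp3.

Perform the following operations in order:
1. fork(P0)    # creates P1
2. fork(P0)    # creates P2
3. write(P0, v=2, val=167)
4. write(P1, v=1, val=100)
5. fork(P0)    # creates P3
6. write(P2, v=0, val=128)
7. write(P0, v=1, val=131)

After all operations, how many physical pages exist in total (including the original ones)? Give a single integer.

Answer: 7

Derivation:
Op 1: fork(P0) -> P1. 3 ppages; refcounts: pp0:2 pp1:2 pp2:2
Op 2: fork(P0) -> P2. 3 ppages; refcounts: pp0:3 pp1:3 pp2:3
Op 3: write(P0, v2, 167). refcount(pp2)=3>1 -> COPY to pp3. 4 ppages; refcounts: pp0:3 pp1:3 pp2:2 pp3:1
Op 4: write(P1, v1, 100). refcount(pp1)=3>1 -> COPY to pp4. 5 ppages; refcounts: pp0:3 pp1:2 pp2:2 pp3:1 pp4:1
Op 5: fork(P0) -> P3. 5 ppages; refcounts: pp0:4 pp1:3 pp2:2 pp3:2 pp4:1
Op 6: write(P2, v0, 128). refcount(pp0)=4>1 -> COPY to pp5. 6 ppages; refcounts: pp0:3 pp1:3 pp2:2 pp3:2 pp4:1 pp5:1
Op 7: write(P0, v1, 131). refcount(pp1)=3>1 -> COPY to pp6. 7 ppages; refcounts: pp0:3 pp1:2 pp2:2 pp3:2 pp4:1 pp5:1 pp6:1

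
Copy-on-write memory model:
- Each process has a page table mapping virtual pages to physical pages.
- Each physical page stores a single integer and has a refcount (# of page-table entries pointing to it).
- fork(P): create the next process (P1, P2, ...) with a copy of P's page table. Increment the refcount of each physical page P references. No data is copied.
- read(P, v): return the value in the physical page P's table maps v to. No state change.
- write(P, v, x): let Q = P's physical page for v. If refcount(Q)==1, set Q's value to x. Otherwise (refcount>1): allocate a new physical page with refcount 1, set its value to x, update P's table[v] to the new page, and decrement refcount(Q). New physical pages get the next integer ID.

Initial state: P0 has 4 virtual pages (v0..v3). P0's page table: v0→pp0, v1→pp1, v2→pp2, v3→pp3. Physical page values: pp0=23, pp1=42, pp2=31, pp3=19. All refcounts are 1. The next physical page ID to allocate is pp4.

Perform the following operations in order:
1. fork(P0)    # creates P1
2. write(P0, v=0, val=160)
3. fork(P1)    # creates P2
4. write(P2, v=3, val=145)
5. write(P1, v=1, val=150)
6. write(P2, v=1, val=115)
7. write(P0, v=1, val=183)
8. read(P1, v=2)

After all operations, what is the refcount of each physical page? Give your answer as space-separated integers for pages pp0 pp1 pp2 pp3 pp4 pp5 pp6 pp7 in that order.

Answer: 2 1 3 2 1 1 1 1

Derivation:
Op 1: fork(P0) -> P1. 4 ppages; refcounts: pp0:2 pp1:2 pp2:2 pp3:2
Op 2: write(P0, v0, 160). refcount(pp0)=2>1 -> COPY to pp4. 5 ppages; refcounts: pp0:1 pp1:2 pp2:2 pp3:2 pp4:1
Op 3: fork(P1) -> P2. 5 ppages; refcounts: pp0:2 pp1:3 pp2:3 pp3:3 pp4:1
Op 4: write(P2, v3, 145). refcount(pp3)=3>1 -> COPY to pp5. 6 ppages; refcounts: pp0:2 pp1:3 pp2:3 pp3:2 pp4:1 pp5:1
Op 5: write(P1, v1, 150). refcount(pp1)=3>1 -> COPY to pp6. 7 ppages; refcounts: pp0:2 pp1:2 pp2:3 pp3:2 pp4:1 pp5:1 pp6:1
Op 6: write(P2, v1, 115). refcount(pp1)=2>1 -> COPY to pp7. 8 ppages; refcounts: pp0:2 pp1:1 pp2:3 pp3:2 pp4:1 pp5:1 pp6:1 pp7:1
Op 7: write(P0, v1, 183). refcount(pp1)=1 -> write in place. 8 ppages; refcounts: pp0:2 pp1:1 pp2:3 pp3:2 pp4:1 pp5:1 pp6:1 pp7:1
Op 8: read(P1, v2) -> 31. No state change.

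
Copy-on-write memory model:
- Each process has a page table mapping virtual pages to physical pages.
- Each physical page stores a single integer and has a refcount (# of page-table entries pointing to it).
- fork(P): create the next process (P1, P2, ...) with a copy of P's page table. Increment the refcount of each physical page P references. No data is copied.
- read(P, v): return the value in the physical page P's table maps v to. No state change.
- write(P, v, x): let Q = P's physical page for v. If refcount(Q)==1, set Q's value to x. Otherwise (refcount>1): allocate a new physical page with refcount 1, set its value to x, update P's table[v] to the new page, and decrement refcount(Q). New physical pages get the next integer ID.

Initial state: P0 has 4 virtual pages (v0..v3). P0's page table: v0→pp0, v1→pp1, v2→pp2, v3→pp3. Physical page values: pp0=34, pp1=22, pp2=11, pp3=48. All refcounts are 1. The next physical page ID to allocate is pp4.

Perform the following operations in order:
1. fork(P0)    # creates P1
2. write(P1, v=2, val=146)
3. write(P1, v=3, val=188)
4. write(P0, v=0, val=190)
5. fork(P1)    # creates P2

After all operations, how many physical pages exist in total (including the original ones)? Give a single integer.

Op 1: fork(P0) -> P1. 4 ppages; refcounts: pp0:2 pp1:2 pp2:2 pp3:2
Op 2: write(P1, v2, 146). refcount(pp2)=2>1 -> COPY to pp4. 5 ppages; refcounts: pp0:2 pp1:2 pp2:1 pp3:2 pp4:1
Op 3: write(P1, v3, 188). refcount(pp3)=2>1 -> COPY to pp5. 6 ppages; refcounts: pp0:2 pp1:2 pp2:1 pp3:1 pp4:1 pp5:1
Op 4: write(P0, v0, 190). refcount(pp0)=2>1 -> COPY to pp6. 7 ppages; refcounts: pp0:1 pp1:2 pp2:1 pp3:1 pp4:1 pp5:1 pp6:1
Op 5: fork(P1) -> P2. 7 ppages; refcounts: pp0:2 pp1:3 pp2:1 pp3:1 pp4:2 pp5:2 pp6:1

Answer: 7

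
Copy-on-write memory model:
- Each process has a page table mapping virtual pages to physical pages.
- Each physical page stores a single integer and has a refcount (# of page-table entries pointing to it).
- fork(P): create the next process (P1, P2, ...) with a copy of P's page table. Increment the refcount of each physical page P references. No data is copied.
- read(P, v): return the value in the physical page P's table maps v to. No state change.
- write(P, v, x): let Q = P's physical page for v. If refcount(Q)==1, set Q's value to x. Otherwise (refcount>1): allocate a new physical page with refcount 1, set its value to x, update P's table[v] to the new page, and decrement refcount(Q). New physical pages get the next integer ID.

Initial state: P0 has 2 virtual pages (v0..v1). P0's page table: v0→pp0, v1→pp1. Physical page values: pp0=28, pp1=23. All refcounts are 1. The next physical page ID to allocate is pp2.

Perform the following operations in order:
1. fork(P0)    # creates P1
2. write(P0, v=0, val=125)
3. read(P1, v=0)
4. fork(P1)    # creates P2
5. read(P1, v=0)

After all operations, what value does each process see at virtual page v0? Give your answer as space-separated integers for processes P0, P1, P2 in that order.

Op 1: fork(P0) -> P1. 2 ppages; refcounts: pp0:2 pp1:2
Op 2: write(P0, v0, 125). refcount(pp0)=2>1 -> COPY to pp2. 3 ppages; refcounts: pp0:1 pp1:2 pp2:1
Op 3: read(P1, v0) -> 28. No state change.
Op 4: fork(P1) -> P2. 3 ppages; refcounts: pp0:2 pp1:3 pp2:1
Op 5: read(P1, v0) -> 28. No state change.
P0: v0 -> pp2 = 125
P1: v0 -> pp0 = 28
P2: v0 -> pp0 = 28

Answer: 125 28 28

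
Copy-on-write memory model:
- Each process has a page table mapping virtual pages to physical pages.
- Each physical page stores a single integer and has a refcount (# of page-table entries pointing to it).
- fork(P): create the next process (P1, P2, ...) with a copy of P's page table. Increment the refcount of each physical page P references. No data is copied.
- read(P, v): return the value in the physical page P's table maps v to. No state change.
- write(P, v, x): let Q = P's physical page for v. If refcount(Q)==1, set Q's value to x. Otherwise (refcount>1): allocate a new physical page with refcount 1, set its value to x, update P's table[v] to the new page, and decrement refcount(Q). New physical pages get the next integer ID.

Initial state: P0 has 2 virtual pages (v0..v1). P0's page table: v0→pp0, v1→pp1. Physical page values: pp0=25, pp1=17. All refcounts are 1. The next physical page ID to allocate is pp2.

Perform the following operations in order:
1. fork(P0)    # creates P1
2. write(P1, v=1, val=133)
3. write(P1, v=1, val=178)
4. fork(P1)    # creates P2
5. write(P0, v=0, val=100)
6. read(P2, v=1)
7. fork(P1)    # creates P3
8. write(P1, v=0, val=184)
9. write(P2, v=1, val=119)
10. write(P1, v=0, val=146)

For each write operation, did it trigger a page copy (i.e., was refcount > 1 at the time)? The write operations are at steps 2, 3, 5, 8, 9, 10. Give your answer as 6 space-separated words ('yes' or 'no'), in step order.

Op 1: fork(P0) -> P1. 2 ppages; refcounts: pp0:2 pp1:2
Op 2: write(P1, v1, 133). refcount(pp1)=2>1 -> COPY to pp2. 3 ppages; refcounts: pp0:2 pp1:1 pp2:1
Op 3: write(P1, v1, 178). refcount(pp2)=1 -> write in place. 3 ppages; refcounts: pp0:2 pp1:1 pp2:1
Op 4: fork(P1) -> P2. 3 ppages; refcounts: pp0:3 pp1:1 pp2:2
Op 5: write(P0, v0, 100). refcount(pp0)=3>1 -> COPY to pp3. 4 ppages; refcounts: pp0:2 pp1:1 pp2:2 pp3:1
Op 6: read(P2, v1) -> 178. No state change.
Op 7: fork(P1) -> P3. 4 ppages; refcounts: pp0:3 pp1:1 pp2:3 pp3:1
Op 8: write(P1, v0, 184). refcount(pp0)=3>1 -> COPY to pp4. 5 ppages; refcounts: pp0:2 pp1:1 pp2:3 pp3:1 pp4:1
Op 9: write(P2, v1, 119). refcount(pp2)=3>1 -> COPY to pp5. 6 ppages; refcounts: pp0:2 pp1:1 pp2:2 pp3:1 pp4:1 pp5:1
Op 10: write(P1, v0, 146). refcount(pp4)=1 -> write in place. 6 ppages; refcounts: pp0:2 pp1:1 pp2:2 pp3:1 pp4:1 pp5:1

yes no yes yes yes no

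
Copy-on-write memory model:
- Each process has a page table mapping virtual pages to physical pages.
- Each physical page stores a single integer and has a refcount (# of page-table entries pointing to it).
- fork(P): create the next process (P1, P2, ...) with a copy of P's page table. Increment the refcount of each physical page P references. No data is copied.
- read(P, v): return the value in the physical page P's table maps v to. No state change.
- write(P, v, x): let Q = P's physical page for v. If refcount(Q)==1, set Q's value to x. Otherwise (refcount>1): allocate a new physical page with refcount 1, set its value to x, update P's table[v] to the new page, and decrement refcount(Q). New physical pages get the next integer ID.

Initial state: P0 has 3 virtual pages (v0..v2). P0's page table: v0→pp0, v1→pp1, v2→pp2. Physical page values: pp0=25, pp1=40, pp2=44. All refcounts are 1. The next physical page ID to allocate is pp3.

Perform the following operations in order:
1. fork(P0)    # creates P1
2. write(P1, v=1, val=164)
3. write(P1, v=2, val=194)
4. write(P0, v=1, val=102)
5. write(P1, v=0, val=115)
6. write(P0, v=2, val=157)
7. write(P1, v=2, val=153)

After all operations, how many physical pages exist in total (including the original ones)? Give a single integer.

Answer: 6

Derivation:
Op 1: fork(P0) -> P1. 3 ppages; refcounts: pp0:2 pp1:2 pp2:2
Op 2: write(P1, v1, 164). refcount(pp1)=2>1 -> COPY to pp3. 4 ppages; refcounts: pp0:2 pp1:1 pp2:2 pp3:1
Op 3: write(P1, v2, 194). refcount(pp2)=2>1 -> COPY to pp4. 5 ppages; refcounts: pp0:2 pp1:1 pp2:1 pp3:1 pp4:1
Op 4: write(P0, v1, 102). refcount(pp1)=1 -> write in place. 5 ppages; refcounts: pp0:2 pp1:1 pp2:1 pp3:1 pp4:1
Op 5: write(P1, v0, 115). refcount(pp0)=2>1 -> COPY to pp5. 6 ppages; refcounts: pp0:1 pp1:1 pp2:1 pp3:1 pp4:1 pp5:1
Op 6: write(P0, v2, 157). refcount(pp2)=1 -> write in place. 6 ppages; refcounts: pp0:1 pp1:1 pp2:1 pp3:1 pp4:1 pp5:1
Op 7: write(P1, v2, 153). refcount(pp4)=1 -> write in place. 6 ppages; refcounts: pp0:1 pp1:1 pp2:1 pp3:1 pp4:1 pp5:1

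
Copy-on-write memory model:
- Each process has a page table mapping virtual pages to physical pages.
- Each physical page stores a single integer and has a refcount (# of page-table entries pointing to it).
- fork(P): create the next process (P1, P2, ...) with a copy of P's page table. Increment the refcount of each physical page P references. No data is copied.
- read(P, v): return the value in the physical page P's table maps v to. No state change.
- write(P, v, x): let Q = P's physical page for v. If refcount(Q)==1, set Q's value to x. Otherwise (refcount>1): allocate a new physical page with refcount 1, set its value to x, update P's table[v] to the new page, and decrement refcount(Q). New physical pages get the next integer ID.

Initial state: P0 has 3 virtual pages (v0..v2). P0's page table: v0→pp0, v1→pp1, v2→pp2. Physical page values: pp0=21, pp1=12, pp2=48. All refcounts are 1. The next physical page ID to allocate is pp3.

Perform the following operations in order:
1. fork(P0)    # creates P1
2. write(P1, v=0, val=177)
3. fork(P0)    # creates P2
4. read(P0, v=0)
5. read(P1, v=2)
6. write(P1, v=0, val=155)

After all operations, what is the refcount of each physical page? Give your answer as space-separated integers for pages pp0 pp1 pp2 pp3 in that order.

Op 1: fork(P0) -> P1. 3 ppages; refcounts: pp0:2 pp1:2 pp2:2
Op 2: write(P1, v0, 177). refcount(pp0)=2>1 -> COPY to pp3. 4 ppages; refcounts: pp0:1 pp1:2 pp2:2 pp3:1
Op 3: fork(P0) -> P2. 4 ppages; refcounts: pp0:2 pp1:3 pp2:3 pp3:1
Op 4: read(P0, v0) -> 21. No state change.
Op 5: read(P1, v2) -> 48. No state change.
Op 6: write(P1, v0, 155). refcount(pp3)=1 -> write in place. 4 ppages; refcounts: pp0:2 pp1:3 pp2:3 pp3:1

Answer: 2 3 3 1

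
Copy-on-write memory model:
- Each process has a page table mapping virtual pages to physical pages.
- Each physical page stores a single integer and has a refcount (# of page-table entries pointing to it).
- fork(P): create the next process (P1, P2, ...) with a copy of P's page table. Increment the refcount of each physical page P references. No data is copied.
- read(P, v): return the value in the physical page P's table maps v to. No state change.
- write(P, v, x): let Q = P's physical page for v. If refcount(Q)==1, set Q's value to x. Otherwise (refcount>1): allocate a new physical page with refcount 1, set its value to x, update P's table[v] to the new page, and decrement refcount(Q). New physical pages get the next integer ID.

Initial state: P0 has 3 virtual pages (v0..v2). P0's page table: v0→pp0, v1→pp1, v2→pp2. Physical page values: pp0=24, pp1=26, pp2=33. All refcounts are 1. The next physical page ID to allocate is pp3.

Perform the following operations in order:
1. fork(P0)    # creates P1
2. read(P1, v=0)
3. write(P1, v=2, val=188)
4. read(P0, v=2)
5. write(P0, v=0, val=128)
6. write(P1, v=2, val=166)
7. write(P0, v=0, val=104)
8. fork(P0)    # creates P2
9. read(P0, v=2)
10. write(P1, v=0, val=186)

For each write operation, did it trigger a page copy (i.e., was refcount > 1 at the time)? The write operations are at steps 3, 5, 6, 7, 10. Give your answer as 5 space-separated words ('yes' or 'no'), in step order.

Op 1: fork(P0) -> P1. 3 ppages; refcounts: pp0:2 pp1:2 pp2:2
Op 2: read(P1, v0) -> 24. No state change.
Op 3: write(P1, v2, 188). refcount(pp2)=2>1 -> COPY to pp3. 4 ppages; refcounts: pp0:2 pp1:2 pp2:1 pp3:1
Op 4: read(P0, v2) -> 33. No state change.
Op 5: write(P0, v0, 128). refcount(pp0)=2>1 -> COPY to pp4. 5 ppages; refcounts: pp0:1 pp1:2 pp2:1 pp3:1 pp4:1
Op 6: write(P1, v2, 166). refcount(pp3)=1 -> write in place. 5 ppages; refcounts: pp0:1 pp1:2 pp2:1 pp3:1 pp4:1
Op 7: write(P0, v0, 104). refcount(pp4)=1 -> write in place. 5 ppages; refcounts: pp0:1 pp1:2 pp2:1 pp3:1 pp4:1
Op 8: fork(P0) -> P2. 5 ppages; refcounts: pp0:1 pp1:3 pp2:2 pp3:1 pp4:2
Op 9: read(P0, v2) -> 33. No state change.
Op 10: write(P1, v0, 186). refcount(pp0)=1 -> write in place. 5 ppages; refcounts: pp0:1 pp1:3 pp2:2 pp3:1 pp4:2

yes yes no no no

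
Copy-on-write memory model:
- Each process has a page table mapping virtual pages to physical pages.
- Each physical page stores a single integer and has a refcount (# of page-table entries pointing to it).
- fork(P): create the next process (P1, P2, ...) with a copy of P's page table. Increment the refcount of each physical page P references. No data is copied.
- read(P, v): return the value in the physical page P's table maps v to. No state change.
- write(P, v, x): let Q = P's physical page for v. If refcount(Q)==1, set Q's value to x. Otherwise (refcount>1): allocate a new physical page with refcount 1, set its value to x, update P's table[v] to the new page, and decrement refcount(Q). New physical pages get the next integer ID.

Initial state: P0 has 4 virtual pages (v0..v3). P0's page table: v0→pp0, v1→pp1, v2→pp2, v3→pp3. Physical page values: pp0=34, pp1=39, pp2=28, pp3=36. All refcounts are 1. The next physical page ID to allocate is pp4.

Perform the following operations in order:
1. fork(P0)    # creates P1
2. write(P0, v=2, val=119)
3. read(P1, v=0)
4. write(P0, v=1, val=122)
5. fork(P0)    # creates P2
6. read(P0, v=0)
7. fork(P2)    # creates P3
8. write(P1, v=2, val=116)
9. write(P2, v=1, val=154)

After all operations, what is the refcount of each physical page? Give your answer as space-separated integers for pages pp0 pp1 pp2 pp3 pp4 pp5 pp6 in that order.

Answer: 4 1 1 4 3 2 1

Derivation:
Op 1: fork(P0) -> P1. 4 ppages; refcounts: pp0:2 pp1:2 pp2:2 pp3:2
Op 2: write(P0, v2, 119). refcount(pp2)=2>1 -> COPY to pp4. 5 ppages; refcounts: pp0:2 pp1:2 pp2:1 pp3:2 pp4:1
Op 3: read(P1, v0) -> 34. No state change.
Op 4: write(P0, v1, 122). refcount(pp1)=2>1 -> COPY to pp5. 6 ppages; refcounts: pp0:2 pp1:1 pp2:1 pp3:2 pp4:1 pp5:1
Op 5: fork(P0) -> P2. 6 ppages; refcounts: pp0:3 pp1:1 pp2:1 pp3:3 pp4:2 pp5:2
Op 6: read(P0, v0) -> 34. No state change.
Op 7: fork(P2) -> P3. 6 ppages; refcounts: pp0:4 pp1:1 pp2:1 pp3:4 pp4:3 pp5:3
Op 8: write(P1, v2, 116). refcount(pp2)=1 -> write in place. 6 ppages; refcounts: pp0:4 pp1:1 pp2:1 pp3:4 pp4:3 pp5:3
Op 9: write(P2, v1, 154). refcount(pp5)=3>1 -> COPY to pp6. 7 ppages; refcounts: pp0:4 pp1:1 pp2:1 pp3:4 pp4:3 pp5:2 pp6:1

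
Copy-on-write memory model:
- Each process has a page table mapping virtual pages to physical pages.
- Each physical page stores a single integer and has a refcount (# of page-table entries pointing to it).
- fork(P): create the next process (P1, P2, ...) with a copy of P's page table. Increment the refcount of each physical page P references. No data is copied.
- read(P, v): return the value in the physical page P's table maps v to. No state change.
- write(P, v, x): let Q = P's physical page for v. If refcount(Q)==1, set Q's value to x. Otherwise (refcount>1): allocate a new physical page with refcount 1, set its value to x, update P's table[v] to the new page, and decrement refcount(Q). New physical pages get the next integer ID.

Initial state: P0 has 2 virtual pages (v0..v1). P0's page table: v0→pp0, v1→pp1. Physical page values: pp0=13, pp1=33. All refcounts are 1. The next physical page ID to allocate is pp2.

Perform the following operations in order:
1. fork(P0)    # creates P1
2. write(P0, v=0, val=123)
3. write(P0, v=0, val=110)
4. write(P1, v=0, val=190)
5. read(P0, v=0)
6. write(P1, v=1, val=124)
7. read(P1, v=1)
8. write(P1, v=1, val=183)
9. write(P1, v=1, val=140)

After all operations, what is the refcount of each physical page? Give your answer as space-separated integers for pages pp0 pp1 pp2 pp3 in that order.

Answer: 1 1 1 1

Derivation:
Op 1: fork(P0) -> P1. 2 ppages; refcounts: pp0:2 pp1:2
Op 2: write(P0, v0, 123). refcount(pp0)=2>1 -> COPY to pp2. 3 ppages; refcounts: pp0:1 pp1:2 pp2:1
Op 3: write(P0, v0, 110). refcount(pp2)=1 -> write in place. 3 ppages; refcounts: pp0:1 pp1:2 pp2:1
Op 4: write(P1, v0, 190). refcount(pp0)=1 -> write in place. 3 ppages; refcounts: pp0:1 pp1:2 pp2:1
Op 5: read(P0, v0) -> 110. No state change.
Op 6: write(P1, v1, 124). refcount(pp1)=2>1 -> COPY to pp3. 4 ppages; refcounts: pp0:1 pp1:1 pp2:1 pp3:1
Op 7: read(P1, v1) -> 124. No state change.
Op 8: write(P1, v1, 183). refcount(pp3)=1 -> write in place. 4 ppages; refcounts: pp0:1 pp1:1 pp2:1 pp3:1
Op 9: write(P1, v1, 140). refcount(pp3)=1 -> write in place. 4 ppages; refcounts: pp0:1 pp1:1 pp2:1 pp3:1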